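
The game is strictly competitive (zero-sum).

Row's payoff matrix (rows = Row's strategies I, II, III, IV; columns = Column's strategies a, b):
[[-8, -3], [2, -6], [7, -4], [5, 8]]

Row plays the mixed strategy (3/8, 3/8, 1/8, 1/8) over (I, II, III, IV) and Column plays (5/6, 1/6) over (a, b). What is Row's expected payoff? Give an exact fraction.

-53/48

Against (5/6, 1/6), each row's expected payoff is I: -43/6; II: 2/3; III: 31/6; IV: 11/2.
Taking the (3/8, 3/8, 1/8, 1/8)-weighted average: (3/8)·(-43/6) + (3/8)·(2/3) + (1/8)·(31/6) + (1/8)·(11/2) = -53/48.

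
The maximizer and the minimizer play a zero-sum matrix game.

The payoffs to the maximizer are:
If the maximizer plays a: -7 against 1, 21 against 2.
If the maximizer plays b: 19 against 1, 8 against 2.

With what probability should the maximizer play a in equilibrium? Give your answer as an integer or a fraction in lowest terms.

11/39

Row minima are -7 and 8, so the maximizer's maximin is 8; column maxima are 19 and 21, so the minimizer's minimax is 19. These differ, so the equilibrium is in mixed strategies.
Let the maximizer play a with probability p. The minimizer is indifferent when −7p + 19(1−p) = 21p + 8(1−p), giving p = 11/39.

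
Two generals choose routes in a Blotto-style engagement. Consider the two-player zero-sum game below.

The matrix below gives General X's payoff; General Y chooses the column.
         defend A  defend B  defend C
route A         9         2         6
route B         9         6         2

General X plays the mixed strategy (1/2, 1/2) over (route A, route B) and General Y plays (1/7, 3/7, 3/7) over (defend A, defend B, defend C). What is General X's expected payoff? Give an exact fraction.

33/7

Against (1/7, 3/7, 3/7), each row's expected payoff is route A: 33/7; route B: 33/7.
Taking the (1/2, 1/2)-weighted average: (1/2)·(33/7) + (1/2)·(33/7) = 33/7.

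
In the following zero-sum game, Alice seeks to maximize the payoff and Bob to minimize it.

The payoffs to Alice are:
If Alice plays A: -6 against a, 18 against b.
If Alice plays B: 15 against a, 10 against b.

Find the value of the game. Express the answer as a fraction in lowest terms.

330/29

Row minima are -6 and 10, so Alice's maximin is 10; column maxima are 15 and 18, so Bob's minimax is 15. These differ, so the equilibrium is in mixed strategies.
Let Alice play A with probability p. Bob is indifferent when −6p + 15(1−p) = 18p + 10(1−p), giving p = 5/29.
Let Bob play a with probability q. Alice is indifferent when −6q + 18(1−q) = 15q + 10(1−q), giving q = 8/29.
The value is -6·(8/29) + (18)·(21/29) = 330/29.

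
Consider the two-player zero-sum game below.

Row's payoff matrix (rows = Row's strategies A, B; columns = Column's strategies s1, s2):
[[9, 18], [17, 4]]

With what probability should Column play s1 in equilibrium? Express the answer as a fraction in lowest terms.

7/11

Row minima are 9 and 4, so Row's maximin is 9; column maxima are 17 and 18, so Column's minimax is 17. These differ, so the equilibrium is in mixed strategies.
Let Column play s1 with probability q. Row is indifferent when 9q + 18(1−q) = 17q + 4(1−q), giving q = 7/11.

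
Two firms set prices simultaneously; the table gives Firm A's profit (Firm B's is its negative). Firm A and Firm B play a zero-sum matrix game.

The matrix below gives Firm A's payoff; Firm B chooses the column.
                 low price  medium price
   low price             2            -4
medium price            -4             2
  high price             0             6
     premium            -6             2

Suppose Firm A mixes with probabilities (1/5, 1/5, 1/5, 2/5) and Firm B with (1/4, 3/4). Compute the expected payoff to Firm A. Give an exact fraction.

1/2

Against (1/4, 3/4), each row's expected payoff is low price: -5/2; medium price: 1/2; high price: 9/2; premium: 0.
Taking the (1/5, 1/5, 1/5, 2/5)-weighted average: (1/5)·(-5/2) + (1/5)·(1/2) + (1/5)·(9/2) + (2/5)·(0) = 1/2.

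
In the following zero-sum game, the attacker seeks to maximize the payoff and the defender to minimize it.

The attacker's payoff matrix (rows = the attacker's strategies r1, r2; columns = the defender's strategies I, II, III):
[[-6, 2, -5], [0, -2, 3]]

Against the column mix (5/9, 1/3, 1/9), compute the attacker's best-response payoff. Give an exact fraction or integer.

r1: (-6)·(5/9) + (2)·(1/3) + (-5)·(1/9) = -29/9.
r2: (0)·(5/9) + (-2)·(1/3) + (3)·(1/9) = -1/3.
The best pure response is r2 with expected payoff -1/3.

-1/3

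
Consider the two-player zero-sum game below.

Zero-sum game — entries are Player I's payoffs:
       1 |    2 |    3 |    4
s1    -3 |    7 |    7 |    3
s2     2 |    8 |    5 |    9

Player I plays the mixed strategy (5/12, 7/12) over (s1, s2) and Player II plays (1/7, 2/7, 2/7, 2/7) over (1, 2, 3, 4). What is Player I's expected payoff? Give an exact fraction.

Against (1/7, 2/7, 2/7, 2/7), each row's expected payoff is s1: 31/7; s2: 46/7.
Taking the (5/12, 7/12)-weighted average: (5/12)·(31/7) + (7/12)·(46/7) = 159/28.

159/28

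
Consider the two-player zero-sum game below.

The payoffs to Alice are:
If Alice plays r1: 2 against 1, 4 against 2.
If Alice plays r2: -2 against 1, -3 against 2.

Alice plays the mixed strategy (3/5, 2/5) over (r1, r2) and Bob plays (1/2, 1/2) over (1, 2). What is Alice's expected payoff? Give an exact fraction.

4/5

Against (1/2, 1/2), each row's expected payoff is r1: 3; r2: -5/2.
Taking the (3/5, 2/5)-weighted average: (3/5)·(3) + (2/5)·(-5/2) = 4/5.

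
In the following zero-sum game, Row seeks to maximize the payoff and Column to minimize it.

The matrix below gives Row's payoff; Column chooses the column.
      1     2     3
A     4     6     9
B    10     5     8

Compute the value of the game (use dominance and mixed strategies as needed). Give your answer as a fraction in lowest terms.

Column 3 is strictly dominated by 2 for Column (it gives Row more in every row).
The remaining 2×2 game on (A, B) × (1, 2) has no saddle point. Let Row play A with probability p; indifference gives 4p + 10(1−p) = 6p + 5(1−p), so p = 5/7.
Similarly Column's optimal q on 1 is 1/7, and the value is 4·(1/7) + (6)·(6/7) = 40/7.

40/7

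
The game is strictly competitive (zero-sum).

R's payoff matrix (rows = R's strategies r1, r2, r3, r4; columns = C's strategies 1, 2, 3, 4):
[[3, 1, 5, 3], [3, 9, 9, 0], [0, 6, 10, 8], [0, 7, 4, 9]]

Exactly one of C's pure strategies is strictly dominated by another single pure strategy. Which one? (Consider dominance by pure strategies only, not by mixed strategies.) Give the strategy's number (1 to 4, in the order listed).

3

C prefers columns that give R less. Compare 3 with 1: 3 < 5, 3 < 9, 0 < 10, 0 < 4.
So 1 strictly dominates 3 for C; 3 is strictly dominated.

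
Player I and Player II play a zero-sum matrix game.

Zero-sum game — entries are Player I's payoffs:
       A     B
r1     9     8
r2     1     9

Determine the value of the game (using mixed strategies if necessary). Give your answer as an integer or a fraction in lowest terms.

Row minima are 8 and 1, so Player I's maximin is 8; column maxima are 9 and 9, so Player II's minimax is 9. These differ, so the equilibrium is in mixed strategies.
Let Player I play r1 with probability p. Player II is indifferent when 9p + (1−p) = 8p + 9(1−p), giving p = 8/9.
Let Player II play A with probability q. Player I is indifferent when 9q + 8(1−q) = q + 9(1−q), giving q = 1/9.
The value is 9·(1/9) + (8)·(8/9) = 73/9.

73/9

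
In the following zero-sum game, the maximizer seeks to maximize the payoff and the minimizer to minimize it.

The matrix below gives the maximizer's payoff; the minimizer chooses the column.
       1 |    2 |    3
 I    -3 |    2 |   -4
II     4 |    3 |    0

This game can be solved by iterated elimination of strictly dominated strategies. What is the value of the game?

Row I is strictly dominated by row II (4>-3, 3>2, 0>-4); eliminate I.
Column 2 is strictly dominated by 3 for the minimizer (0<3); eliminate 2.
Column 1 is strictly dominated by 3 for the minimizer (0<4); eliminate 1.
Only (II, 3) remains, with payoff 0.

0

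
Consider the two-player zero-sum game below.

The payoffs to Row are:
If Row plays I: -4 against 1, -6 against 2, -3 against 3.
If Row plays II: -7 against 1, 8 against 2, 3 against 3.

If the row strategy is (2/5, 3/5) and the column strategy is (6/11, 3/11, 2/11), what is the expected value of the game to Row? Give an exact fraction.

Against (6/11, 3/11, 2/11), each row's expected payoff is I: -48/11; II: -12/11.
Taking the (2/5, 3/5)-weighted average: (2/5)·(-48/11) + (3/5)·(-12/11) = -12/5.

-12/5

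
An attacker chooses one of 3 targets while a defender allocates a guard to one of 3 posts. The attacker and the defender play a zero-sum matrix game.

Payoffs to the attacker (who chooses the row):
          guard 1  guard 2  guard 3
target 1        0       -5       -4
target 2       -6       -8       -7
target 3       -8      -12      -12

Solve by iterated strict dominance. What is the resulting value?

-5

Column guard 1 is strictly dominated by guard 2 for the defender (-5<0, -8<-6, -12<-8); eliminate guard 1.
Row target 3 is strictly dominated by row target 1 (-5>-12, -4>-12); eliminate target 3.
Column guard 3 is strictly dominated by guard 2 for the defender (-5<-4, -8<-7); eliminate guard 3.
Row target 2 is strictly dominated by row target 1 (-5>-8); eliminate target 2.
Only (target 1, guard 2) remains, with payoff -5.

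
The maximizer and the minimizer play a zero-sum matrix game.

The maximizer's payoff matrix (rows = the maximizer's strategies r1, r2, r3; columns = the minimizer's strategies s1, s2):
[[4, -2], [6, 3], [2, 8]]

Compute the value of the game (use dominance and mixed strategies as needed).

14/3

Row r1 is strictly dominated by row r2, so the maximizer never plays it.
The remaining 2×2 game on (r2, r3) × (s1, s2) has no saddle point. Let the maximizer play r2 with probability p; indifference gives 6p + 2(1−p) = 3p + 8(1−p), so p = 2/3.
Similarly the minimizer's optimal q on s1 is 5/9, and the value is 6·(5/9) + (3)·(4/9) = 14/3.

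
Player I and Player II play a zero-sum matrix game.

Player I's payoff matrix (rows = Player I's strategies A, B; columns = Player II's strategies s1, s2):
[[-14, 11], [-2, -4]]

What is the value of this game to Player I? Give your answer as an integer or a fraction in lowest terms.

Row minima are -14 and -4, so Player I's maximin is -4; column maxima are -2 and 11, so Player II's minimax is -2. These differ, so the equilibrium is in mixed strategies.
Let Player I play A with probability p. Player II is indifferent when −14p − 2(1−p) = 11p − 4(1−p), giving p = 2/27.
Let Player II play s1 with probability q. Player I is indifferent when −14q + 11(1−q) = −2q − 4(1−q), giving q = 5/9.
The value is -14·(5/9) + (11)·(4/9) = -26/9.

-26/9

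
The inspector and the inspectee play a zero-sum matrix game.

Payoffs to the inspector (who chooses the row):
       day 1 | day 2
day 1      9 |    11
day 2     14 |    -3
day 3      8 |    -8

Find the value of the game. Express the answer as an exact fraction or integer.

181/19

Row day 3 is strictly dominated by row day 2, so the inspector never plays it.
The remaining 2×2 game on (day 1, day 2) × (day 1, day 2) has no saddle point. Let the inspector play day 1 with probability p; indifference gives 9p + 14(1−p) = 11p − 3(1−p), so p = 17/19.
Similarly the inspectee's optimal q on day 1 is 14/19, and the value is 9·(14/19) + (11)·(5/19) = 181/19.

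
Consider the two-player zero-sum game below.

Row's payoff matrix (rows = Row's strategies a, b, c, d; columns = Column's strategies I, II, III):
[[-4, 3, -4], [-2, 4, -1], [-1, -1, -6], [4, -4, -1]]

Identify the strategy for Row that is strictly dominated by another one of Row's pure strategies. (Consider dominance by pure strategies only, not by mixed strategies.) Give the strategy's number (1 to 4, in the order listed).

Compare a with b: -2 > -4, 4 > 3, -1 > -4.
So b strictly dominates a for Row; a is strictly dominated.

1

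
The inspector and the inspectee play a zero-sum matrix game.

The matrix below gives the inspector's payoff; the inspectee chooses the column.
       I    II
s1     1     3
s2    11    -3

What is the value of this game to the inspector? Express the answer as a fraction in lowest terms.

Row minima are 1 and -3, so the inspector's maximin is 1; column maxima are 11 and 3, so the inspectee's minimax is 3. These differ, so the equilibrium is in mixed strategies.
Let the inspector play s1 with probability p. The inspectee is indifferent when p + 11(1−p) = 3p − 3(1−p), giving p = 7/8.
Let the inspectee play I with probability q. The inspector is indifferent when q + 3(1−q) = 11q − 3(1−q), giving q = 3/8.
The value is 1·(3/8) + (3)·(5/8) = 9/4.

9/4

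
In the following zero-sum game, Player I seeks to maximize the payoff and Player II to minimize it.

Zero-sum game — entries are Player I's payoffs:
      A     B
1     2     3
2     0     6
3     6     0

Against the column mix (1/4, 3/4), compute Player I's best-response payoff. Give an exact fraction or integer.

1: (2)·(1/4) + (3)·(3/4) = 11/4.
2: (0)·(1/4) + (6)·(3/4) = 9/2.
3: (6)·(1/4) + (0)·(3/4) = 3/2.
The best pure response is 2 with expected payoff 9/2.

9/2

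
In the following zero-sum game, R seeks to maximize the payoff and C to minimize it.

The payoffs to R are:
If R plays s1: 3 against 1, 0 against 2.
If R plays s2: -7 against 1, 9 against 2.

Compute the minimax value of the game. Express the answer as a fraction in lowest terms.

Row minima are 0 and -7, so R's maximin is 0; column maxima are 3 and 9, so C's minimax is 3. These differ, so the equilibrium is in mixed strategies.
Let R play s1 with probability p. C is indifferent when 3p − 7(1−p) = 9(1−p), giving p = 16/19.
Let C play 1 with probability q. R is indifferent when 3q = −7q + 9(1−q), giving q = 9/19.
The value is 3·(9/19) + (0)·(10/19) = 27/19.

27/19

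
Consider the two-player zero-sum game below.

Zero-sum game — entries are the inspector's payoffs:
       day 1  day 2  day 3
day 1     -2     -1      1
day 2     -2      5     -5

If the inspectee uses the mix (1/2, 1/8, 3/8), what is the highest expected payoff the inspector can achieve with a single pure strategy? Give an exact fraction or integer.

-3/4

day 1: (-2)·(1/2) + (-1)·(1/8) + (1)·(3/8) = -3/4.
day 2: (-2)·(1/2) + (5)·(1/8) + (-5)·(3/8) = -9/4.
The best pure response is day 1 with expected payoff -3/4.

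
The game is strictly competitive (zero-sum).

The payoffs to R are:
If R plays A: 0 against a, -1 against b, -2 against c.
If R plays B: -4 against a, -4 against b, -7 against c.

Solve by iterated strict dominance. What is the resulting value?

Row B is strictly dominated by row A (0>-4, -1>-4, -2>-7); eliminate B.
Column b is strictly dominated by c for C (-2<-1); eliminate b.
Column a is strictly dominated by c for C (-2<0); eliminate a.
Only (A, c) remains, with payoff -2.

-2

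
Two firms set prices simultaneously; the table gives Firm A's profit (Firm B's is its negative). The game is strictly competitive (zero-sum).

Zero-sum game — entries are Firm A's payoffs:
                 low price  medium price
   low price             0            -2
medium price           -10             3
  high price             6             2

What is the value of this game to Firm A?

Row low price is strictly dominated by row high price, so Firm A never plays it.
The remaining 2×2 game on (medium price, high price) × (low price, medium price) has no saddle point. Let Firm A play medium price with probability p; indifference gives −10p + 6(1−p) = 3p + 2(1−p), so p = 4/17.
Similarly Firm B's optimal q on low price is 1/17, and the value is -10·(1/17) + (3)·(16/17) = 38/17.

38/17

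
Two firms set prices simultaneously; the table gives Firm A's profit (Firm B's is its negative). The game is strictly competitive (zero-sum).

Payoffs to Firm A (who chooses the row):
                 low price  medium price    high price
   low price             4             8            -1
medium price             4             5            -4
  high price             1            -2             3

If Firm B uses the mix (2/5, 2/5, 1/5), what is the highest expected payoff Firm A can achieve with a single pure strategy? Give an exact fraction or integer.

23/5

low price: (4)·(2/5) + (8)·(2/5) + (-1)·(1/5) = 23/5.
medium price: (4)·(2/5) + (5)·(2/5) + (-4)·(1/5) = 14/5.
high price: (1)·(2/5) + (-2)·(2/5) + (3)·(1/5) = 1/5.
The best pure response is low price with expected payoff 23/5.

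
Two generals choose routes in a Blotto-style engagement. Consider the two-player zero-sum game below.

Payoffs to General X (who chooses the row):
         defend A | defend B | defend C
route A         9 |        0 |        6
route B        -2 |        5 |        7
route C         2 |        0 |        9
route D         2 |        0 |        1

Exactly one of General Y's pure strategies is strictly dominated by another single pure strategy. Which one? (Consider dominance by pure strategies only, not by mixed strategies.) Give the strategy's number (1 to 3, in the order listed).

General Y prefers columns that give General X less. Compare defend C with defend B: 0 < 6, 5 < 7, 0 < 9, 0 < 1.
So defend B strictly dominates defend C for General Y; defend C is strictly dominated.

3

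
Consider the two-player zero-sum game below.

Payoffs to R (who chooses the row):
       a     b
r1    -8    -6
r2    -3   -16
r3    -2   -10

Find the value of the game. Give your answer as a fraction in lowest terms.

Row r2 is strictly dominated by row r3, so R never plays it.
The remaining 2×2 game on (r1, r3) × (a, b) has no saddle point. Let R play r1 with probability p; indifference gives −8p − 2(1−p) = −6p − 10(1−p), so p = 4/5.
Similarly C's optimal q on a is 2/5, and the value is -8·(2/5) + (-6)·(3/5) = -34/5.

-34/5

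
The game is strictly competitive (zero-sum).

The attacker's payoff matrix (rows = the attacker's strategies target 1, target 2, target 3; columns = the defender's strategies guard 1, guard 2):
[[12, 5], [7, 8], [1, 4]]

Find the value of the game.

61/8

Row target 3 is strictly dominated by row target 2, so the attacker never plays it.
The remaining 2×2 game on (target 1, target 2) × (guard 1, guard 2) has no saddle point. Let the attacker play target 1 with probability p; indifference gives 12p + 7(1−p) = 5p + 8(1−p), so p = 1/8.
Similarly the defender's optimal q on guard 1 is 3/8, and the value is 12·(3/8) + (5)·(5/8) = 61/8.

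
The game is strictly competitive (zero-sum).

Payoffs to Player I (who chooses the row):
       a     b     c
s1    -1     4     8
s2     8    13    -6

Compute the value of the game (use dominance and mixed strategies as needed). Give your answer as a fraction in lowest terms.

58/23

Column b is strictly dominated by a for Player II (it gives Player I more in every row).
The remaining 2×2 game on (s1, s2) × (a, c) has no saddle point. Let Player I play s1 with probability p; indifference gives −p + 8(1−p) = 8p − 6(1−p), so p = 14/23.
Similarly Player II's optimal q on a is 14/23, and the value is -1·(14/23) + (8)·(9/23) = 58/23.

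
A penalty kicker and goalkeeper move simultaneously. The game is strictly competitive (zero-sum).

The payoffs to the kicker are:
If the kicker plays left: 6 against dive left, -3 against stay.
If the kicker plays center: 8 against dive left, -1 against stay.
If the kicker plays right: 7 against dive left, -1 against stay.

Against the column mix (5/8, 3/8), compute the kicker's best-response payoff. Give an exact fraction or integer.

left: (6)·(5/8) + (-3)·(3/8) = 21/8.
center: (8)·(5/8) + (-1)·(3/8) = 37/8.
right: (7)·(5/8) + (-1)·(3/8) = 4.
The best pure response is center with expected payoff 37/8.

37/8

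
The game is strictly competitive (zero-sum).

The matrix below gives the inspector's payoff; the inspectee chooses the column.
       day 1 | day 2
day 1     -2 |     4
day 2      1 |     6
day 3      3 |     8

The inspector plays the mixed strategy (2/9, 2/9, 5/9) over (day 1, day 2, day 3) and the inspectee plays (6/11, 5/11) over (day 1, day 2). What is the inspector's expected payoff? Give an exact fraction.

Against (6/11, 5/11), each row's expected payoff is day 1: 8/11; day 2: 36/11; day 3: 58/11.
Taking the (2/9, 2/9, 5/9)-weighted average: (2/9)·(8/11) + (2/9)·(36/11) + (5/9)·(58/11) = 42/11.

42/11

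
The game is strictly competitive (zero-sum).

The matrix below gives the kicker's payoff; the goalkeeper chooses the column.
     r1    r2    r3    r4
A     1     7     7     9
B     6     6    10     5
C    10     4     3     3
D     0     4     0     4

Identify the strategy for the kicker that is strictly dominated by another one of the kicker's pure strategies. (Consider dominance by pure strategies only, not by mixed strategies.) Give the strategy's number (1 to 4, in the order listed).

Compare D with A: 1 > 0, 7 > 4, 7 > 0, 9 > 4.
So A strictly dominates D for the kicker; D is strictly dominated.

4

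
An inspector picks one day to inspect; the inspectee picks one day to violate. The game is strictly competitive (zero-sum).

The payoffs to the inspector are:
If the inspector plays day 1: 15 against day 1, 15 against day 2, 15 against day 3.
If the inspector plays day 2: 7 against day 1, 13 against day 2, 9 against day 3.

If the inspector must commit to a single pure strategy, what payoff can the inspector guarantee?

The worst-case payoff for each row is day 1: 15, day 2: 7.
The best of these is 15.

15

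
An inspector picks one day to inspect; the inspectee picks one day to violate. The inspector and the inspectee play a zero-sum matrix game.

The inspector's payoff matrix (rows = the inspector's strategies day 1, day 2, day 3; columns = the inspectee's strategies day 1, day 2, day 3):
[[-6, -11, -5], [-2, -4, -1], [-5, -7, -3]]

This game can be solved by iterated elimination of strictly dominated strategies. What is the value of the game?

-4

Column day 3 is strictly dominated by day 1 for the inspectee (-6<-5, -2<-1, -5<-3); eliminate day 3.
Row day 1 is strictly dominated by row day 2 (-2>-6, -4>-11); eliminate day 1.
Column day 1 is strictly dominated by day 2 for the inspectee (-4<-2, -7<-5); eliminate day 1.
Row day 3 is strictly dominated by row day 2 (-4>-7); eliminate day 3.
Only (day 2, day 2) remains, with payoff -4.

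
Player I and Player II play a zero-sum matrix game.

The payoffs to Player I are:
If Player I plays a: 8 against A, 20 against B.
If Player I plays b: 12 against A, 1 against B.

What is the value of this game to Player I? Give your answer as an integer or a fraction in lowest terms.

Row minima are 8 and 1, so Player I's maximin is 8; column maxima are 12 and 20, so Player II's minimax is 12. These differ, so the equilibrium is in mixed strategies.
Let Player I play a with probability p. Player II is indifferent when 8p + 12(1−p) = 20p + (1−p), giving p = 11/23.
Let Player II play A with probability q. Player I is indifferent when 8q + 20(1−q) = 12q + (1−q), giving q = 19/23.
The value is 8·(19/23) + (20)·(4/23) = 232/23.

232/23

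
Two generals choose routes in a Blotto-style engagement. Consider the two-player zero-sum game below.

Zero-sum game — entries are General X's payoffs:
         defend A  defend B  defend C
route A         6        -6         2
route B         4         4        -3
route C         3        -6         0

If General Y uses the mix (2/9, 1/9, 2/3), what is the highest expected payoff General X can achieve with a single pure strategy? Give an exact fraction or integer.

2

route A: (6)·(2/9) + (-6)·(1/9) + (2)·(2/3) = 2.
route B: (4)·(2/9) + (4)·(1/9) + (-3)·(2/3) = -2/3.
route C: (3)·(2/9) + (-6)·(1/9) + (0)·(2/3) = 0.
The best pure response is route A with expected payoff 2.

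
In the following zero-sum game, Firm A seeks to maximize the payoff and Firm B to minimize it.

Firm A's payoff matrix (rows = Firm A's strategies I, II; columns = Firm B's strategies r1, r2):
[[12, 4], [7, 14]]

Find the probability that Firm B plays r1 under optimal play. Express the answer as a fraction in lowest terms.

2/3

Row minima are 4 and 7, so Firm A's maximin is 7; column maxima are 12 and 14, so Firm B's minimax is 12. These differ, so the equilibrium is in mixed strategies.
Let Firm B play r1 with probability q. Firm A is indifferent when 12q + 4(1−q) = 7q + 14(1−q), giving q = 2/3.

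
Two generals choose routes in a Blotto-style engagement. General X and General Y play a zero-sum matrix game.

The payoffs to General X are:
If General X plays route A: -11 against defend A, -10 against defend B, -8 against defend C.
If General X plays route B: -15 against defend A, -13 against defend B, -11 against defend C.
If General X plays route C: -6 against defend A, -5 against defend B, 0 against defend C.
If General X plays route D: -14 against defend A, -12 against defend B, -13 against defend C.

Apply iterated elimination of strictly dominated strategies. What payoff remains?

-6

Row route B is strictly dominated by row route A (-11>-15, -10>-13, -8>-11); eliminate route B.
Row route D is strictly dominated by row route A (-11>-14, -10>-12, -8>-13); eliminate route D.
Row route A is strictly dominated by row route C (-6>-11, -5>-10, 0>-8); eliminate route A.
Column defend C is strictly dominated by defend A for General Y (-6<0); eliminate defend C.
Column defend B is strictly dominated by defend A for General Y (-6<-5); eliminate defend B.
Only (route C, defend A) remains, with payoff -6.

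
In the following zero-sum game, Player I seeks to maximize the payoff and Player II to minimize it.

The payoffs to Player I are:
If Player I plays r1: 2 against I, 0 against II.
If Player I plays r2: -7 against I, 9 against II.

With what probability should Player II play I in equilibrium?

1/2

Row minima are 0 and -7, so Player I's maximin is 0; column maxima are 2 and 9, so Player II's minimax is 2. These differ, so the equilibrium is in mixed strategies.
Let Player II play I with probability q. Player I is indifferent when 2q = −7q + 9(1−q), giving q = 1/2.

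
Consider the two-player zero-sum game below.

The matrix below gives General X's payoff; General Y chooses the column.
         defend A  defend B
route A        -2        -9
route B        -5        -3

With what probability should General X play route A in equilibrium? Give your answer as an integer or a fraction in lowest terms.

2/9

Row minima are -9 and -5, so General X's maximin is -5; column maxima are -2 and -3, so General Y's minimax is -3. These differ, so the equilibrium is in mixed strategies.
Let General X play route A with probability p. General Y is indifferent when −2p − 5(1−p) = −9p − 3(1−p), giving p = 2/9.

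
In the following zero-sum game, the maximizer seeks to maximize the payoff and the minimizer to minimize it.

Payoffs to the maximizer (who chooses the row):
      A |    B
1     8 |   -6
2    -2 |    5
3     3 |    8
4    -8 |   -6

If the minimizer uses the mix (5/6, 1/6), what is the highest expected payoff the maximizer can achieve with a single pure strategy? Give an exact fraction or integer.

17/3

1: (8)·(5/6) + (-6)·(1/6) = 17/3.
2: (-2)·(5/6) + (5)·(1/6) = -5/6.
3: (3)·(5/6) + (8)·(1/6) = 23/6.
4: (-8)·(5/6) + (-6)·(1/6) = -23/3.
The best pure response is 1 with expected payoff 17/3.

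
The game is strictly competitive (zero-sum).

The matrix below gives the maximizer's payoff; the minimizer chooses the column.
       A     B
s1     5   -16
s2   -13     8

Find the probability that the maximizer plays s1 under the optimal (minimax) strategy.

1/2

Row minima are -16 and -13, so the maximizer's maximin is -13; column maxima are 5 and 8, so the minimizer's minimax is 5. These differ, so the equilibrium is in mixed strategies.
Let the maximizer play s1 with probability p. The minimizer is indifferent when 5p − 13(1−p) = −16p + 8(1−p), giving p = 1/2.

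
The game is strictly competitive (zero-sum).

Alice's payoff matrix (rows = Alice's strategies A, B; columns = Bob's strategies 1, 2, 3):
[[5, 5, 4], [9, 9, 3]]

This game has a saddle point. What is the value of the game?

4

Row minima: 4, 3 → Alice's maximin is 4.
Column maxima: 9, 9, 4 → Bob's minimax is 4.
They coincide at (A, 3), so the value is 4.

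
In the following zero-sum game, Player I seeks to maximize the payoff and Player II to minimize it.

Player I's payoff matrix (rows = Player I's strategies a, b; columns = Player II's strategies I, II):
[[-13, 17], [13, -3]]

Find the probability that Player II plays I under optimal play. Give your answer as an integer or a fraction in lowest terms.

Row minima are -13 and -3, so Player I's maximin is -3; column maxima are 13 and 17, so Player II's minimax is 13. These differ, so the equilibrium is in mixed strategies.
Let Player II play I with probability q. Player I is indifferent when −13q + 17(1−q) = 13q − 3(1−q), giving q = 10/23.

10/23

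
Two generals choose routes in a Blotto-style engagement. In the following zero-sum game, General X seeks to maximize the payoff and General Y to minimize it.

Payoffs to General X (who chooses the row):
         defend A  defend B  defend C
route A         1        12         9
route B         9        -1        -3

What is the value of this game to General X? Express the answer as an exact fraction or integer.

21/5

Column defend B is strictly dominated by defend C for General Y (it gives General X more in every row).
The remaining 2×2 game on (route A, route B) × (defend A, defend C) has no saddle point. Let General X play route A with probability p; indifference gives p + 9(1−p) = 9p − 3(1−p), so p = 3/5.
Similarly General Y's optimal q on defend A is 3/5, and the value is 1·(3/5) + (9)·(2/5) = 21/5.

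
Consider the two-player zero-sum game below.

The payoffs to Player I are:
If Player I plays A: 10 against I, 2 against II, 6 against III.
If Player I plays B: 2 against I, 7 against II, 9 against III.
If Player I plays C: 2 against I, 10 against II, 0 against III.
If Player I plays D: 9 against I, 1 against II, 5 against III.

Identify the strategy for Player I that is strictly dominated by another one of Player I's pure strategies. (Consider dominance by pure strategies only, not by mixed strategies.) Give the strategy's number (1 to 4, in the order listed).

Compare D with A: 10 > 9, 2 > 1, 6 > 5.
So A strictly dominates D for Player I; D is strictly dominated.

4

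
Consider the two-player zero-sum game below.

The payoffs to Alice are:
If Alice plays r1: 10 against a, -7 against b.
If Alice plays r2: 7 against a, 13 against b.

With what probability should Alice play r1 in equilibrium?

Row minima are -7 and 7, so Alice's maximin is 7; column maxima are 10 and 13, so Bob's minimax is 10. These differ, so the equilibrium is in mixed strategies.
Let Alice play r1 with probability p. Bob is indifferent when 10p + 7(1−p) = −7p + 13(1−p), giving p = 6/23.

6/23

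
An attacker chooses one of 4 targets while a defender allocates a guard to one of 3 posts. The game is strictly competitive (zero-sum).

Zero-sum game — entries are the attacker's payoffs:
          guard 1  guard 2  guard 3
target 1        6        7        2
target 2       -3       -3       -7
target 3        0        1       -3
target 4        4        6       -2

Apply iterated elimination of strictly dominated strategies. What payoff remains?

2

Column guard 1 is strictly dominated by guard 3 for the defender (2<6, -7<-3, -3<0, -2<4); eliminate guard 1.
Column guard 2 is strictly dominated by guard 3 for the defender (2<7, -7<-3, -3<1, -2<6); eliminate guard 2.
Row target 3 is strictly dominated by row target 1 (2>-3); eliminate target 3.
Row target 4 is strictly dominated by row target 1 (2>-2); eliminate target 4.
Row target 2 is strictly dominated by row target 1 (2>-7); eliminate target 2.
Only (target 1, guard 3) remains, with payoff 2.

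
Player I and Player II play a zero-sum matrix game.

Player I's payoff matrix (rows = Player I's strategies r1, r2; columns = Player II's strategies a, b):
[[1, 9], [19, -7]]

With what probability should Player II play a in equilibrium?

Row minima are 1 and -7, so Player I's maximin is 1; column maxima are 19 and 9, so Player II's minimax is 9. These differ, so the equilibrium is in mixed strategies.
Let Player II play a with probability q. Player I is indifferent when q + 9(1−q) = 19q − 7(1−q), giving q = 8/17.

8/17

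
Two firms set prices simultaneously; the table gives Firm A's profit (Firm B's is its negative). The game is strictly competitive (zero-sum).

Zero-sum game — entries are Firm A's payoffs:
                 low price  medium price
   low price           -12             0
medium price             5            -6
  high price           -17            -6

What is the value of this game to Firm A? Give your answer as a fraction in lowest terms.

-72/23

Row high price is strictly dominated by row low price, so Firm A never plays it.
The remaining 2×2 game on (low price, medium price) × (low price, medium price) has no saddle point. Let Firm A play low price with probability p; indifference gives −12p + 5(1−p) = −6(1−p), so p = 11/23.
Similarly Firm B's optimal q on low price is 6/23, and the value is -12·(6/23) + (0)·(17/23) = -72/23.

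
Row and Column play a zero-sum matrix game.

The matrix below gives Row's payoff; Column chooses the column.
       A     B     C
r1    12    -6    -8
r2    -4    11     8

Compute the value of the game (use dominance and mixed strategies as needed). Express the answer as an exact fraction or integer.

Column B is strictly dominated by C for Column (it gives Row more in every row).
The remaining 2×2 game on (r1, r2) × (A, C) has no saddle point. Let Row play r1 with probability p; indifference gives 12p − 4(1−p) = −8p + 8(1−p), so p = 3/8.
Similarly Column's optimal q on A is 1/2, and the value is 12·(1/2) + (-8)·(1/2) = 2.

2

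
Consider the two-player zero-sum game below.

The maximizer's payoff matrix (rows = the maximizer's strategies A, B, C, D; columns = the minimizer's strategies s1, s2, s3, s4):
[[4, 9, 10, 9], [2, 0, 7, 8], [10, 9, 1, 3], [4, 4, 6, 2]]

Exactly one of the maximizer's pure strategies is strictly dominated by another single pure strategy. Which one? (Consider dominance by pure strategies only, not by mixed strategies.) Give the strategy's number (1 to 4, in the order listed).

Compare B with A: 4 > 2, 9 > 0, 10 > 7, 9 > 8.
So A strictly dominates B for the maximizer; B is strictly dominated.

2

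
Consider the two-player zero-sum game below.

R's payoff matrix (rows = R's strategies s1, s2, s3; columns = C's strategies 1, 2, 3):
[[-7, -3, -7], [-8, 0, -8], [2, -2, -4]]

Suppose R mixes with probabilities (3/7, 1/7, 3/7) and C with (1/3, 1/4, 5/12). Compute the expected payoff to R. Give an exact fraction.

-57/14

Against (1/3, 1/4, 5/12), each row's expected payoff is s1: -6; s2: -6; s3: -3/2.
Taking the (3/7, 1/7, 3/7)-weighted average: (3/7)·(-6) + (1/7)·(-6) + (3/7)·(-3/2) = -57/14.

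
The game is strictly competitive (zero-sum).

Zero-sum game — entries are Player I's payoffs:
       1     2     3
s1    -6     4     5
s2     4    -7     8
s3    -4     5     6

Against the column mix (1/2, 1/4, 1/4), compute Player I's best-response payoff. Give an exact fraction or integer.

9/4

s1: (-6)·(1/2) + (4)·(1/4) + (5)·(1/4) = -3/4.
s2: (4)·(1/2) + (-7)·(1/4) + (8)·(1/4) = 9/4.
s3: (-4)·(1/2) + (5)·(1/4) + (6)·(1/4) = 3/4.
The best pure response is s2 with expected payoff 9/4.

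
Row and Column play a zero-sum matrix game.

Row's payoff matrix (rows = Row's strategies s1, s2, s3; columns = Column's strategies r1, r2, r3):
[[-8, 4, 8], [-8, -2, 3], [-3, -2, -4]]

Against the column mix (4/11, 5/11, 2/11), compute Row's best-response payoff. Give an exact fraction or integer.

4/11

s1: (-8)·(4/11) + (4)·(5/11) + (8)·(2/11) = 4/11.
s2: (-8)·(4/11) + (-2)·(5/11) + (3)·(2/11) = -36/11.
s3: (-3)·(4/11) + (-2)·(5/11) + (-4)·(2/11) = -30/11.
The best pure response is s1 with expected payoff 4/11.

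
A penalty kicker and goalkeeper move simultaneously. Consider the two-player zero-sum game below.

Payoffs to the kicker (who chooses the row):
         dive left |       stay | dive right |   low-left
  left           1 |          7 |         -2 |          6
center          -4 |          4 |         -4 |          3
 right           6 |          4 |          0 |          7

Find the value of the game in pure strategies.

Row minima: -2, -4, 0 → the kicker's maximin is 0.
Column maxima: 6, 7, 0, 7 → the goalkeeper's minimax is 0.
They coincide at (right, dive right), so the value is 0.

0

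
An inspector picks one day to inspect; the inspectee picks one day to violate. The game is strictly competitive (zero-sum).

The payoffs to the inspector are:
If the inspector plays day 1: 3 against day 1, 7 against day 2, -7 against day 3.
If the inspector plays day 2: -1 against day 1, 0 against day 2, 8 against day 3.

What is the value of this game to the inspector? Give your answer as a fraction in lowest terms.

17/19

Column day 2 is strictly dominated by day 1 for the inspectee (it gives the inspector more in every row).
The remaining 2×2 game on (day 1, day 2) × (day 1, day 3) has no saddle point. Let the inspector play day 1 with probability p; indifference gives 3p − (1−p) = −7p + 8(1−p), so p = 9/19.
Similarly the inspectee's optimal q on day 1 is 15/19, and the value is 3·(15/19) + (-7)·(4/19) = 17/19.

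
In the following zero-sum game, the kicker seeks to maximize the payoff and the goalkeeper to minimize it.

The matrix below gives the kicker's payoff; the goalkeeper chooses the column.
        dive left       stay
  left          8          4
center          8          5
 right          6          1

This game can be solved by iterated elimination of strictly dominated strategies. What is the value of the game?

5

Row right is strictly dominated by row left (8>6, 4>1); eliminate right.
Column dive left is strictly dominated by stay for the goalkeeper (4<8, 5<8); eliminate dive left.
Row left is strictly dominated by row center (5>4); eliminate left.
Only (center, stay) remains, with payoff 5.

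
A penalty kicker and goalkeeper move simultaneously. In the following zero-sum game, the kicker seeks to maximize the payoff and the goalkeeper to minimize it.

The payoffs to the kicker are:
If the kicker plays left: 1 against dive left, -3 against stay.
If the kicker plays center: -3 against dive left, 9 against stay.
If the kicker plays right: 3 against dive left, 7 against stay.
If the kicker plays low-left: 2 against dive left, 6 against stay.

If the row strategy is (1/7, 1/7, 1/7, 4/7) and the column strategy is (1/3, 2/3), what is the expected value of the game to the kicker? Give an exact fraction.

83/21

Against (1/3, 2/3), each row's expected payoff is left: -5/3; center: 5; right: 17/3; low-left: 14/3.
Taking the (1/7, 1/7, 1/7, 4/7)-weighted average: (1/7)·(-5/3) + (1/7)·(5) + (1/7)·(17/3) + (4/7)·(14/3) = 83/21.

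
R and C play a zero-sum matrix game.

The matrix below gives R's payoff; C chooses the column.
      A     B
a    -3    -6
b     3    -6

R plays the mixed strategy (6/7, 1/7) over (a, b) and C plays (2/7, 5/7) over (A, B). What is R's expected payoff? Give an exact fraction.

Against (2/7, 5/7), each row's expected payoff is a: -36/7; b: -24/7.
Taking the (6/7, 1/7)-weighted average: (6/7)·(-36/7) + (1/7)·(-24/7) = -240/49.

-240/49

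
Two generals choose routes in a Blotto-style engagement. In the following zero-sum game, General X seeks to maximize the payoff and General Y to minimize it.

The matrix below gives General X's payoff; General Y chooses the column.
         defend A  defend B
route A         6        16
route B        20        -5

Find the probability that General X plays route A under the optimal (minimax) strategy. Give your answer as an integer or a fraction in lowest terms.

5/7

Row minima are 6 and -5, so General X's maximin is 6; column maxima are 20 and 16, so General Y's minimax is 16. These differ, so the equilibrium is in mixed strategies.
Let General X play route A with probability p. General Y is indifferent when 6p + 20(1−p) = 16p − 5(1−p), giving p = 5/7.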